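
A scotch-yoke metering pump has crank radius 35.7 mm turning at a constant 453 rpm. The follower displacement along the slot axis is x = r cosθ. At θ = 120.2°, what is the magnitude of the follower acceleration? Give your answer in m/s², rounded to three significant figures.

40.4

ω = 47.44 rad/s (from 453 rpm).
x = r cosθ ⇒ ẍ = −rω² cosθ (ω constant).
|a| = rω²|cosθ| = 0.0357·(47.44)²·|cos 120.2°| = 40.412 m/s².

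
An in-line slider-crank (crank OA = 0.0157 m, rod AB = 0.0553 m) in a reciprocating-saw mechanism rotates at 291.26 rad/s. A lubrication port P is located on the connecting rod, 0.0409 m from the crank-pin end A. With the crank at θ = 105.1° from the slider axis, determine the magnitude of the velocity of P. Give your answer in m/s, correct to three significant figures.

4.18

ω = 291.3 rad/s.  Crank-pin speed |V_A| = rω = 4.5728 m/s, perpendicular to OA.
Rod angle: sinφ = −(r/L) sinθ ⇒ φ = -15.909°; ω_rod = −rω cosθ/√(L²−r²sin²θ) = +22.399 rad/s.
V_P = V_A + ω_rod × AP, with AP = 0.0409 m along the rod.
Components: V_Px = −rω sinθ − a·ω_rod·sinφ = -4.1638 m/s;  V_Py = rω cosθ + a·ω_rod·cosφ = -0.31019 m/s.
|V_P| = √(V_Px² + V_Py²) = 4.1753 m/s.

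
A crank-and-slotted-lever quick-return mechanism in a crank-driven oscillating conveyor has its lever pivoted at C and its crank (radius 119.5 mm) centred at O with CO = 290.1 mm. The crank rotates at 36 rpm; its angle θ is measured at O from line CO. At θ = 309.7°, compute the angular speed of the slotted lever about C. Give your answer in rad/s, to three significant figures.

ω = 3.77 rad/s (from 36 rpm).
Crank pin A relative to C: A = (d + r cosθ, r sinθ); lever angle φ = atan2(r sinθ, d + r cosθ).
Differentiating tanφ: φ̇ = rω(d cosθ + r)/(d² + r² + 2dr cosθ).
d² + r² + 2dr cosθ = |CA|² = 0.142727 m²;  d cosθ + r = +0.30481 m.
|ω_lever| = |0.1195·3.77·+0.30481| / 0.142727 = 0.9621 rad/s.

0.962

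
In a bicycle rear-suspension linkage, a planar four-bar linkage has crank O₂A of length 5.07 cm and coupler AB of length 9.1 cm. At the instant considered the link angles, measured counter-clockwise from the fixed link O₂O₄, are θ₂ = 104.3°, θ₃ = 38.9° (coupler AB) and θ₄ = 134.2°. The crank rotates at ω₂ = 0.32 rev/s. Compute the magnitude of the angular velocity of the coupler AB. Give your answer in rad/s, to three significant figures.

ω₂ = 2.011 rad/s (from 0.32 rev/s).
Differentiating the loop-closure r₂e^{iθ₂}+r₃e^{iθ₃}=r₁+r₄e^{iθ₄} gives r₂ω₂e^{iθ₂}+r₃ω₃e^{iθ₃}=r₄ω₄e^{iθ₄}.
Eliminating the other unknown: ω₃ = r₂ω₂ sin(θ₄−θ₂) / [r₃ sin(θ₃−θ₄)].
Numerator sine = +0.49849; denominator sine = -0.99572.
Result = 0.0507·2.011·(+0.49849) / (0.091·(-0.99572)) = -0.5608 rad/s; magnitude 0.5608 rad/s.

0.561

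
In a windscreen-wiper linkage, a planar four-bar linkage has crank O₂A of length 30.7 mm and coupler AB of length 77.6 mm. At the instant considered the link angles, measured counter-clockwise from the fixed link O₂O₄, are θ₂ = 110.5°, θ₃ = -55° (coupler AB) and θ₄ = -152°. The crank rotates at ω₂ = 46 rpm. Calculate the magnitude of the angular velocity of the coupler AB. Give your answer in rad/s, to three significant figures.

1.90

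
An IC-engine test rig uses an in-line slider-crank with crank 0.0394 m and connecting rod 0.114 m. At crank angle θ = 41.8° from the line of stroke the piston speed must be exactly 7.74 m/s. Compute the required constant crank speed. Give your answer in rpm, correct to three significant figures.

For an in-line slider-crank, |v_piston| = rω|sinθ|·[1 + r cosθ/√(L² − r² sin²θ)].
With r = 0.0394 m, L = 0.114 m, θ = 41.8°: the bracketed kinematic factor |dx/dθ| = 0.033215 m.
ω = v/|dx/dθ| = 7.74/0.033215 = 233.03 rad/s.
N = 60ω/(2π) = 2225.3 rpm.

2230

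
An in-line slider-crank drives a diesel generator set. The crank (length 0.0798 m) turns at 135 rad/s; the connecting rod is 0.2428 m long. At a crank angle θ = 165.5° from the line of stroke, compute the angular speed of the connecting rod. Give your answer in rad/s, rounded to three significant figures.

43.1

ω = 135 rad/s
The rod makes angle φ with the slider axis where L sinφ = r sinθ; differentiating, L cosφ·φ̇ = r ω cosθ.
L cosφ = √(L² − r² sin²θ) = 0.24198 m.
|ω_rod| = r ω |cosθ| / √(L² − r² sin²θ) = 0.0798·135·0.96815/0.24198 = 43.103 rad/s.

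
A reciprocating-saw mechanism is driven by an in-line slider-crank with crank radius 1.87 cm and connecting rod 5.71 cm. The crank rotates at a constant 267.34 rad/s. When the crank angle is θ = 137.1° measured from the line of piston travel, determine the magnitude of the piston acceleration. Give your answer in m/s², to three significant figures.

934

ω = 267.3 rad/s
x(θ) = r cosθ + √(L² − r² sin²θ); with ω constant, a = ω²·d²x/dθ².
d²x/dθ² = −r cosθ − r²(cos2θ)/√u − r⁴ sin²2θ/(4u^{3/2}),  u = L² − r² sin²θ = 0.00309837 m².
Substituting r = 0.0187 m, L = 0.0571 m, θ = 137.1°: d²x/dθ² = +0.013062 m.
a = ω²·d²x/dθ² = (267.3)²·(+0.013062) = +933.56 m/s²;  |a| = 933.56 m/s².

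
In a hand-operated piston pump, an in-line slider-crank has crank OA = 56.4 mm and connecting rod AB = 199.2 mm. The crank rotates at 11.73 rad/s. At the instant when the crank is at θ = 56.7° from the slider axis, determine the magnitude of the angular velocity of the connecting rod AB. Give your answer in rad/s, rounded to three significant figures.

ω = 11.73 rad/s
The rod makes angle φ with the slider axis where L sinφ = r sinθ; differentiating, L cosφ·φ̇ = r ω cosθ.
L cosφ = √(L² − r² sin²θ) = 0.19354 m.
|ω_rod| = r ω |cosθ| / √(L² − r² sin²θ) = 0.0564·11.73·0.54902/0.19354 = 1.8767 rad/s.

1.88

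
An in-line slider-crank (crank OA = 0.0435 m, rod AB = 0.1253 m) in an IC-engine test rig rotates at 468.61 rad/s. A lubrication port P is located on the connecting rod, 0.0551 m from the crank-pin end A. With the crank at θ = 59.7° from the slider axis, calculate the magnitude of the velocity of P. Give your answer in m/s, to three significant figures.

19.9

ω = 468.6 rad/s.  Crank-pin speed |V_A| = rω = 20.385 m/s, perpendicular to OA.
Rod angle: sinφ = −(r/L) sinθ ⇒ φ = -17.442°; ω_rod = −rω cosθ/√(L²−r²sin²θ) = -86.035 rad/s.
V_P = V_A + ω_rod × AP, with AP = 0.0551 m along the rod.
Components: V_Px = −rω sinθ − a·ω_rod·sinφ = -19.021 m/s;  V_Py = rω cosθ + a·ω_rod·cosφ = +5.762 m/s.
|V_P| = √(V_Px² + V_Py²) = 19.874 m/s.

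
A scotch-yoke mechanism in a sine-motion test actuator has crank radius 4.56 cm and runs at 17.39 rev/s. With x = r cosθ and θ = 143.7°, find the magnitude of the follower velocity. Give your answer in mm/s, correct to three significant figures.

2950

ω = 109.3 rad/s (from 17.39 rev/s).
x = r cosθ ⇒ ẋ = −rω sinθ.
|v| = rω|sinθ| = 0.0456·109.3·|sin 143.7°| = 2.9497 m/s = 2949.7 mm/s.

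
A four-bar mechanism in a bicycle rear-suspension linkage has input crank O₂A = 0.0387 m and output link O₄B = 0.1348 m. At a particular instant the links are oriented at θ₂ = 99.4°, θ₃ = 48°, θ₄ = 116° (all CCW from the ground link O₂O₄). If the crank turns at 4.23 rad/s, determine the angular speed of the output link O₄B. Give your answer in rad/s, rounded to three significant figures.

1.02

ω₂ = 4.23 rad/s
Differentiating the loop-closure r₂e^{iθ₂}+r₃e^{iθ₃}=r₁+r₄e^{iθ₄} gives r₂ω₂e^{iθ₂}+r₃ω₃e^{iθ₃}=r₄ω₄e^{iθ₄}.
Eliminating the other unknown: ω₄ = r₂ω₂ sin(θ₂−θ₃) / [r₄ sin(θ₄−θ₃)].
Numerator sine = +0.78152; denominator sine = +0.92718.
Result = 0.0387·4.23·(+0.78152) / (0.1348·(+0.92718)) = +1.0236 rad/s; magnitude 1.0236 rad/s.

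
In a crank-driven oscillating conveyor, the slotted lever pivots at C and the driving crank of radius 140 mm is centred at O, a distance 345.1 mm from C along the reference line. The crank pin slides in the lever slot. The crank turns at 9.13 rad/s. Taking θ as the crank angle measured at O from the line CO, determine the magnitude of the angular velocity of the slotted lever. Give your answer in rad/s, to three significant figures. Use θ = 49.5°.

2.31

ω = 9.13 rad/s
Crank pin A relative to C: A = (d + r cosθ, r sinθ); lever angle φ = atan2(r sinθ, d + r cosθ).
Differentiating tanφ: φ̇ = rω(d cosθ + r)/(d² + r² + 2dr cosθ).
d² + r² + 2dr cosθ = |CA|² = 0.201449 m²;  d cosθ + r = +0.36412 m.
|ω_lever| = |0.14·9.13·+0.36412| / 0.201449 = 2.3104 rad/s.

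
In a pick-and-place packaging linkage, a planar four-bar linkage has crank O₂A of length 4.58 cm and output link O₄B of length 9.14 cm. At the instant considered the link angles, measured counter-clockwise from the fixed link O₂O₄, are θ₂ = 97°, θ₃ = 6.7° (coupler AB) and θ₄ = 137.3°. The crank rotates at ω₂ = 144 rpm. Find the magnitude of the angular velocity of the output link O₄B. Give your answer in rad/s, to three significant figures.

9.95

ω₂ = 15.08 rad/s (from 144 rpm).
Differentiating the loop-closure r₂e^{iθ₂}+r₃e^{iθ₃}=r₁+r₄e^{iθ₄} gives r₂ω₂e^{iθ₂}+r₃ω₃e^{iθ₃}=r₄ω₄e^{iθ₄}.
Eliminating the other unknown: ω₄ = r₂ω₂ sin(θ₂−θ₃) / [r₄ sin(θ₄−θ₃)].
Numerator sine = +0.99999; denominator sine = +0.75927.
Result = 0.0458·15.08·(+0.99999) / (0.0914·(+0.75927)) = +9.9519 rad/s; magnitude 9.9519 rad/s.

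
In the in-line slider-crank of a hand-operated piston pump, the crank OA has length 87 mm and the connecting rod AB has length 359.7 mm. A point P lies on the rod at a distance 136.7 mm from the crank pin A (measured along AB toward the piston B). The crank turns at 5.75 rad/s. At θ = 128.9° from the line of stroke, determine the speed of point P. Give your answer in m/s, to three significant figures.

ω = 5.75 rad/s.  Crank-pin speed |V_A| = rω = 0.50025 m/s, perpendicular to OA.
Rod angle: sinφ = −(r/L) sinθ ⇒ φ = -10.850°; ω_rod = −rω cosθ/√(L²−r²sin²θ) = +0.88923 rad/s.
V_P = V_A + ω_rod × AP, with AP = 0.1367 m along the rod.
Components: V_Px = −rω sinθ − a·ω_rod·sinφ = -0.36644 m/s;  V_Py = rω cosθ + a·ω_rod·cosφ = -0.19475 m/s.
|V_P| = √(V_Px² + V_Py²) = 0.41497 m/s.

0.415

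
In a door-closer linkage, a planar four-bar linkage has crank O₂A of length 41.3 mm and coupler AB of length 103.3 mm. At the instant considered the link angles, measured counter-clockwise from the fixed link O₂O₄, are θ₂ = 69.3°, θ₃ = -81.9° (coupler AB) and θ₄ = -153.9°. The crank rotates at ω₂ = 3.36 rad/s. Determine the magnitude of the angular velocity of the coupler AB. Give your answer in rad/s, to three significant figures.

ω₂ = 3.36 rad/s
Differentiating the loop-closure r₂e^{iθ₂}+r₃e^{iθ₃}=r₁+r₄e^{iθ₄} gives r₂ω₂e^{iθ₂}+r₃ω₃e^{iθ₃}=r₄ω₄e^{iθ₄}.
Eliminating the other unknown: ω₃ = r₂ω₂ sin(θ₄−θ₂) / [r₃ sin(θ₃−θ₄)].
Numerator sine = +0.68455; denominator sine = +0.95106.
Result = 0.0413·3.36·(+0.68455) / (0.1033·(+0.95106)) = +0.96691 rad/s; magnitude 0.96691 rad/s.

0.967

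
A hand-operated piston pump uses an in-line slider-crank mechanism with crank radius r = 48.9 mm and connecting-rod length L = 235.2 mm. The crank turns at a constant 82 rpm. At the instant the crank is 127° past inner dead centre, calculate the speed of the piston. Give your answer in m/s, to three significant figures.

ω = 2π·82/60 = 8.587 rad/s
For an in-line slider-crank, x = r cosθ + √(L² − r² sin²θ), so v = −rω sinθ·[1 + r cosθ/√(L² − r² sin²θ)].
With r = 0.0489 m, L = 0.2352 m, θ = 127°: √(L² − r² sin²θ) = 0.23194 m.
v = −0.0489·8.587·0.79864·[1 + 0.0489·-0.60182/0.23194] = -0.2928 m/s.
|v| = 0.2928 m/s.

0.293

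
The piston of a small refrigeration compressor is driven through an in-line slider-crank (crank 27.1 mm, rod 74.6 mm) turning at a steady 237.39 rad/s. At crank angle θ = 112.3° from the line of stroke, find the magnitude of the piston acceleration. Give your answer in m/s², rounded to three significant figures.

988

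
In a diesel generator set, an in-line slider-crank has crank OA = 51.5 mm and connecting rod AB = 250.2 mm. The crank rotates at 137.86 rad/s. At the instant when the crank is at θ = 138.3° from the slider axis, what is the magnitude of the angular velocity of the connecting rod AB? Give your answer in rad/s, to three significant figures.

ω = 137.9 rad/s
The rod makes angle φ with the slider axis where L sinφ = r sinθ; differentiating, L cosφ·φ̇ = r ω cosθ.
L cosφ = √(L² − r² sin²θ) = 0.24784 m.
|ω_rod| = r ω |cosθ| / √(L² − r² sin²θ) = 0.0515·137.9·0.74664/0.24784 = 21.388 rad/s.

21.4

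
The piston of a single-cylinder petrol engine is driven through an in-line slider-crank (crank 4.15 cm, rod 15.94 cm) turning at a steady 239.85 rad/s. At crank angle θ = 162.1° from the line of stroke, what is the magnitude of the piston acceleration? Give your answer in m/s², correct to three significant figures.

1760

ω = 239.8 rad/s
x(θ) = r cosθ + √(L² − r² sin²θ); with ω constant, a = ω²·d²x/dθ².
d²x/dθ² = −r cosθ − r²(cos2θ)/√u − r⁴ sin²2θ/(4u^{3/2}),  u = L² − r² sin²θ = 0.0252457 m².
Substituting r = 0.0415 m, L = 0.1594 m, θ = 162.1°: d²x/dθ² = +0.030637 m.
a = ω²·d²x/dθ² = (239.8)²·(+0.030637) = +1762.5 m/s²;  |a| = 1762.5 m/s².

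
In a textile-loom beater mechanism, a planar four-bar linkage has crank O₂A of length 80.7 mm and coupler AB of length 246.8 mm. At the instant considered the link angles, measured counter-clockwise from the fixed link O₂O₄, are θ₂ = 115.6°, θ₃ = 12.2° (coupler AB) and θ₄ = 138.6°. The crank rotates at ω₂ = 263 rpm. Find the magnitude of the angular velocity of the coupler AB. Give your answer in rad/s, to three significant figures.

4.37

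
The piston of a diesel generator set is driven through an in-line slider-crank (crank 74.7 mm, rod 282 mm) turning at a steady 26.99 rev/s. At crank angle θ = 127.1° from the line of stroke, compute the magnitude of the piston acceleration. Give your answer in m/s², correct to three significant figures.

1440

ω = 2π·27 = 169.6 rad/s
x(θ) = r cosθ + √(L² − r² sin²θ); with ω constant, a = ω²·d²x/dθ².
d²x/dθ² = −r cosθ − r²(cos2θ)/√u − r⁴ sin²2θ/(4u^{3/2}),  u = L² − r² sin²θ = 0.0759743 m².
Substituting r = 0.0747 m, L = 0.282 m, θ = 127.1°: d²x/dθ² = +0.050228 m.
a = ω²·d²x/dθ² = (169.6)²·(+0.050228) = +1444.5 m/s²;  |a| = 1444.5 m/s².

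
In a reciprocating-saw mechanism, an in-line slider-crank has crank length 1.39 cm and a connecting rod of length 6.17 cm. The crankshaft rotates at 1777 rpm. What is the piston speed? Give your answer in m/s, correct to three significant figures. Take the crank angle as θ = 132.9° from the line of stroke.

ω = 2π·1777/60 = 186.1 rad/s
For an in-line slider-crank, x = r cosθ + √(L² − r² sin²θ), so v = −rω sinθ·[1 + r cosθ/√(L² − r² sin²θ)].
With r = 0.0139 m, L = 0.0617 m, θ = 132.9°: √(L² − r² sin²θ) = 0.060854 m.
v = −0.0139·186.1·0.73254·[1 + 0.0139·-0.68072/0.060854] = -1.6002 m/s.
|v| = 1.6002 m/s.

1.60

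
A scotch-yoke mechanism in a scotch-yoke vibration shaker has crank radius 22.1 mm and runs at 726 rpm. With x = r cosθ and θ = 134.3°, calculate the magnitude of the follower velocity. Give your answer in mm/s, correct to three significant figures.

1200

ω = 76.03 rad/s (from 726 rpm).
x = r cosθ ⇒ ẋ = −rω sinθ.
|v| = rω|sinθ| = 0.0221·76.03·|sin 134.3°| = 1.2025 m/s = 1202.5 mm/s.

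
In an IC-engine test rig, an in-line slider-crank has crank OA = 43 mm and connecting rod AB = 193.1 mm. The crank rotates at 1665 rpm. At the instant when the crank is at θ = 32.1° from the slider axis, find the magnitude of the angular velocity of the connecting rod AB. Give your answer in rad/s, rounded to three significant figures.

ω = 174.4 rad/s (converted from 1665 rpm).
The rod makes angle φ with the slider axis where L sinφ = r sinθ; differentiating, L cosφ·φ̇ = r ω cosθ.
L cosφ = √(L² − r² sin²θ) = 0.19174 m.
|ω_rod| = r ω |cosθ| / √(L² − r² sin²θ) = 0.043·174.4·0.84712/0.19174 = 33.124 rad/s.

33.1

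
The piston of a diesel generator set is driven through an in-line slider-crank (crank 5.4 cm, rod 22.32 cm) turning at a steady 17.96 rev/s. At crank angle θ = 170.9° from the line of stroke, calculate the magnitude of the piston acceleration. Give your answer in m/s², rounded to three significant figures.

ω = 2π·18 = 112.8 rad/s
x(θ) = r cosθ + √(L² − r² sin²θ); with ω constant, a = ω²·d²x/dθ².
d²x/dθ² = −r cosθ − r²(cos2θ)/√u − r⁴ sin²2θ/(4u^{3/2}),  u = L² − r² sin²θ = 0.0497453 m².
Substituting r = 0.054 m, L = 0.2232 m, θ = 170.9°: d²x/dθ² = +0.040882 m.
a = ω²·d²x/dθ² = (112.8)²·(+0.040882) = +520.6 m/s²;  |a| = 520.6 m/s².

521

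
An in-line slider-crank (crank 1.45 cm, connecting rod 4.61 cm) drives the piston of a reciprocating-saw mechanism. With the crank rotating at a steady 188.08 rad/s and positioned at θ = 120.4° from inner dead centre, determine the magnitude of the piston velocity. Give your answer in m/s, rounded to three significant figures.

ω = 188.1 rad/s
For an in-line slider-crank, x = r cosθ + √(L² − r² sin²θ), so v = −rω sinθ·[1 + r cosθ/√(L² − r² sin²θ)].
With r = 0.0145 m, L = 0.0461 m, θ = 120.4°: √(L² − r² sin²θ) = 0.044371 m.
v = −0.0145·188.1·0.86251·[1 + 0.0145·-0.50603/0.044371] = -1.9632 m/s.
|v| = 1.9632 m/s.

1.96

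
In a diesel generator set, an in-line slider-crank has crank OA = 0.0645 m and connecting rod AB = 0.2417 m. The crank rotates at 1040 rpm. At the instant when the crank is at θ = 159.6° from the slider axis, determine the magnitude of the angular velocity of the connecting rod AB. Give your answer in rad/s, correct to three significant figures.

ω = 108.9 rad/s (converted from 1040 rpm).
The rod makes angle φ with the slider axis where L sinφ = r sinθ; differentiating, L cosφ·φ̇ = r ω cosθ.
L cosφ = √(L² − r² sin²θ) = 0.24065 m.
|ω_rod| = r ω |cosθ| / √(L² − r² sin²θ) = 0.0645·108.9·0.93728/0.24065 = 27.359 rad/s.

27.4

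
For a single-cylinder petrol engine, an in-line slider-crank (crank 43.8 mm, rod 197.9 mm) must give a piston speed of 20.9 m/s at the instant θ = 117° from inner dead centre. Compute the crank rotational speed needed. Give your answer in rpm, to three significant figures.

For an in-line slider-crank, |v_piston| = rω|sinθ|·[1 + r cosθ/√(L² − r² sin²θ)].
With r = 0.0438 m, L = 0.1979 m, θ = 117°: the bracketed kinematic factor |dx/dθ| = 0.035026 m.
ω = v/|dx/dθ| = 20.9/0.035026 = 596.7 rad/s.
N = 60ω/(2π) = 5698 rpm.

5700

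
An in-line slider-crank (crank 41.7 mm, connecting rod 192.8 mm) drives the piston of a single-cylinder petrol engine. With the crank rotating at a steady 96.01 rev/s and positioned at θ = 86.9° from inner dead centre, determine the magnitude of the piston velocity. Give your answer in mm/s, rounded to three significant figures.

ω = 2π·96 = 603.2 rad/s
For an in-line slider-crank, x = r cosθ + √(L² − r² sin²θ), so v = −rω sinθ·[1 + r cosθ/√(L² − r² sin²θ)].
With r = 0.0417 m, L = 0.1928 m, θ = 86.9°: √(L² − r² sin²θ) = 0.18825 m.
v = −0.0417·603.2·0.99854·[1 + 0.0417·0.05408/0.18825] = -25.42 m/s.
|v| = 25.42 m/s = 25420 mm/s.

25400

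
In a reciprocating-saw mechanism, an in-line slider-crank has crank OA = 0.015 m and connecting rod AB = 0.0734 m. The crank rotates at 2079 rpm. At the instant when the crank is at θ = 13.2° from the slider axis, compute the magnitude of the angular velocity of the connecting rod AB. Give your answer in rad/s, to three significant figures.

ω = 217.7 rad/s (converted from 2079 rpm).
The rod makes angle φ with the slider axis where L sinφ = r sinθ; differentiating, L cosφ·φ̇ = r ω cosθ.
L cosφ = √(L² − r² sin²θ) = 0.07332 m.
|ω_rod| = r ω |cosθ| / √(L² − r² sin²θ) = 0.015·217.7·0.97358/0.07332 = 43.363 rad/s.

43.4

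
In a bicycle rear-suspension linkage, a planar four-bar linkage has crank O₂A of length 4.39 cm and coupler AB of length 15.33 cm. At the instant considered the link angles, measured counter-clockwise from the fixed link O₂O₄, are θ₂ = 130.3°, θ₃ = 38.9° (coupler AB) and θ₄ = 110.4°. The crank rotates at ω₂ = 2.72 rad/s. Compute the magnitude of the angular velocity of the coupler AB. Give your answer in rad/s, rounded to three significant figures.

0.280

ω₂ = 2.72 rad/s
Differentiating the loop-closure r₂e^{iθ₂}+r₃e^{iθ₃}=r₁+r₄e^{iθ₄} gives r₂ω₂e^{iθ₂}+r₃ω₃e^{iθ₃}=r₄ω₄e^{iθ₄}.
Eliminating the other unknown: ω₃ = r₂ω₂ sin(θ₄−θ₂) / [r₃ sin(θ₃−θ₄)].
Numerator sine = -0.34038; denominator sine = -0.94832.
Result = 0.0439·2.72·(-0.34038) / (0.1533·(-0.94832)) = +0.27957 rad/s; magnitude 0.27957 rad/s.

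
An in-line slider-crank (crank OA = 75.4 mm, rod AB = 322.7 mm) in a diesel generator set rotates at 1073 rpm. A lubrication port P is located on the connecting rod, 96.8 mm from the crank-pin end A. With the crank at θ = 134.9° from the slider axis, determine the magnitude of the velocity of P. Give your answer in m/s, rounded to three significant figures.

7.07

ω = 112.4 rad/s.  Crank-pin speed |V_A| = rω = 8.4723 m/s, perpendicular to OA.
Rod angle: sinφ = −(r/L) sinθ ⇒ φ = -9.527°; ω_rod = −rω cosθ/√(L²−r²sin²θ) = +18.791 rad/s.
V_P = V_A + ω_rod × AP, with AP = 0.0968 m along the rod.
Components: V_Px = −rω sinθ − a·ω_rod·sinφ = -5.7002 m/s;  V_Py = rω cosθ + a·ω_rod·cosφ = -4.1864 m/s.
|V_P| = √(V_Px² + V_Py²) = 7.0724 m/s.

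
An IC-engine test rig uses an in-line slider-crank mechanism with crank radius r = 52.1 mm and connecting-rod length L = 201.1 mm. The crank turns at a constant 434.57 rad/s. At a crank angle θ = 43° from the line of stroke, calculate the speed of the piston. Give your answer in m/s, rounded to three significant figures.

ω = 434.6 rad/s
For an in-line slider-crank, x = r cosθ + √(L² − r² sin²θ), so v = −rω sinθ·[1 + r cosθ/√(L² − r² sin²θ)].
With r = 0.0521 m, L = 0.2011 m, θ = 43°: √(L² − r² sin²θ) = 0.19794 m.
v = −0.0521·434.6·0.68200·[1 + 0.0521·0.73135/0.19794] = -18.414 m/s.
|v| = 18.414 m/s.

18.4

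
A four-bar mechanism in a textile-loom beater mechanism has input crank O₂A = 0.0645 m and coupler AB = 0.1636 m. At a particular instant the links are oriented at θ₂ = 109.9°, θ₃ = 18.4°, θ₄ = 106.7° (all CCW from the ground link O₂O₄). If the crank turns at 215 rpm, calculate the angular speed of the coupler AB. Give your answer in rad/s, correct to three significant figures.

0.496

ω₂ = 22.51 rad/s (from 215 rpm).
Differentiating the loop-closure r₂e^{iθ₂}+r₃e^{iθ₃}=r₁+r₄e^{iθ₄} gives r₂ω₂e^{iθ₂}+r₃ω₃e^{iθ₃}=r₄ω₄e^{iθ₄}.
Eliminating the other unknown: ω₃ = r₂ω₂ sin(θ₄−θ₂) / [r₃ sin(θ₃−θ₄)].
Numerator sine = -0.05582; denominator sine = -0.99956.
Result = 0.0645·22.51·(-0.05582) / (0.1636·(-0.99956)) = +0.49572 rad/s; magnitude 0.49572 rad/s.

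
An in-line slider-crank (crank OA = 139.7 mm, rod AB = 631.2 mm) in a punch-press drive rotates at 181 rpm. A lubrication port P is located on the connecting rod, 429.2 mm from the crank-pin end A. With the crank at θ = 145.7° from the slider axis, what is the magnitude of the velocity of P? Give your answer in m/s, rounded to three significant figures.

1.48

ω = 18.95 rad/s.  Crank-pin speed |V_A| = rω = 2.6479 m/s, perpendicular to OA.
Rod angle: sinφ = −(r/L) sinθ ⇒ φ = -7.165°; ω_rod = −rω cosθ/√(L²−r²sin²θ) = +3.4928 rad/s.
V_P = V_A + ω_rod × AP, with AP = 0.4292 m along the rod.
Components: V_Px = −rω sinθ − a·ω_rod·sinφ = -1.3052 m/s;  V_Py = rω cosθ + a·ω_rod·cosφ = -0.70003 m/s.
|V_P| = √(V_Px² + V_Py²) = 1.4811 m/s.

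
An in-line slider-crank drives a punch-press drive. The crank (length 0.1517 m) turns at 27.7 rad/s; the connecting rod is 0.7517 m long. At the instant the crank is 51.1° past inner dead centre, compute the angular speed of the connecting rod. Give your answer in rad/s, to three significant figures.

3.55

ω = 27.7 rad/s
The rod makes angle φ with the slider axis where L sinφ = r sinθ; differentiating, L cosφ·φ̇ = r ω cosθ.
L cosφ = √(L² − r² sin²θ) = 0.74237 m.
|ω_rod| = r ω |cosθ| / √(L² − r² sin²θ) = 0.1517·27.7·0.62796/0.74237 = 3.5545 rad/s.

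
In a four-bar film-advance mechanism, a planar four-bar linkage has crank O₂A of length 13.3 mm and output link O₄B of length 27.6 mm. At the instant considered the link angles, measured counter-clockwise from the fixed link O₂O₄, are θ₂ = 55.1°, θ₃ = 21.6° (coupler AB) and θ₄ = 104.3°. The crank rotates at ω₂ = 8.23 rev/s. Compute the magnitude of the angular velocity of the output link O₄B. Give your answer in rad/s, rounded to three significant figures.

ω₂ = 51.71 rad/s (from 8.23 rev/s).
Differentiating the loop-closure r₂e^{iθ₂}+r₃e^{iθ₃}=r₁+r₄e^{iθ₄} gives r₂ω₂e^{iθ₂}+r₃ω₃e^{iθ₃}=r₄ω₄e^{iθ₄}.
Eliminating the other unknown: ω₄ = r₂ω₂ sin(θ₂−θ₃) / [r₄ sin(θ₄−θ₃)].
Numerator sine = +0.55194; denominator sine = +0.99189.
Result = 0.0133·51.71·(+0.55194) / (0.0276·(+0.99189)) = +13.866 rad/s; magnitude 13.866 rad/s.

13.9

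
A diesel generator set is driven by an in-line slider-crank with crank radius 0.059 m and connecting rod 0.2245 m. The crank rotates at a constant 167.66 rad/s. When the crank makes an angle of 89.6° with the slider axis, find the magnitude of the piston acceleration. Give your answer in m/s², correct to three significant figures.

440

ω = 167.7 rad/s
x(θ) = r cosθ + √(L² − r² sin²θ); with ω constant, a = ω²·d²x/dθ².
d²x/dθ² = −r cosθ − r²(cos2θ)/√u − r⁴ sin²2θ/(4u^{3/2}),  u = L² − r² sin²θ = 0.0469194 m².
Substituting r = 0.059 m, L = 0.2245 m, θ = 89.6°: d²x/dθ² = +0.015657 m.
a = ω²·d²x/dθ² = (167.7)²·(+0.015657) = +440.11 m/s²;  |a| = 440.11 m/s².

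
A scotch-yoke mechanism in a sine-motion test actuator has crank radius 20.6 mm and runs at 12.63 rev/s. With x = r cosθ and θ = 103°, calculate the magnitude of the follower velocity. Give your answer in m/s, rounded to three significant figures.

ω = 79.36 rad/s (from 12.63 rev/s).
x = r cosθ ⇒ ẋ = −rω sinθ.
|v| = rω|sinθ| = 0.0206·79.36·|sin 103°| = 1.5928 m/s.

1.59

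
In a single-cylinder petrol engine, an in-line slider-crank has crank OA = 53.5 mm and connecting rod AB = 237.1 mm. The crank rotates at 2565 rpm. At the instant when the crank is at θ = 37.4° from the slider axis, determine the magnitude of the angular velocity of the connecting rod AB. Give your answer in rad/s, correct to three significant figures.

48.6

ω = 268.6 rad/s (converted from 2565 rpm).
The rod makes angle φ with the slider axis where L sinφ = r sinθ; differentiating, L cosφ·φ̇ = r ω cosθ.
L cosφ = √(L² − r² sin²θ) = 0.23486 m.
|ω_rod| = r ω |cosθ| / √(L² − r² sin²θ) = 0.0535·268.6·0.79441/0.23486 = 48.607 rad/s.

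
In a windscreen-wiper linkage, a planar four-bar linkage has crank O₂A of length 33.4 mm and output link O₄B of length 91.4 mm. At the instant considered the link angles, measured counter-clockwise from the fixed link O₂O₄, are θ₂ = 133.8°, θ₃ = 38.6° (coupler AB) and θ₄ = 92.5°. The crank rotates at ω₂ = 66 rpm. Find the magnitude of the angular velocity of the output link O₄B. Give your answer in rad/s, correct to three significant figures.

ω₂ = 6.912 rad/s (from 66 rpm).
Differentiating the loop-closure r₂e^{iθ₂}+r₃e^{iθ₃}=r₁+r₄e^{iθ₄} gives r₂ω₂e^{iθ₂}+r₃ω₃e^{iθ₃}=r₄ω₄e^{iθ₄}.
Eliminating the other unknown: ω₄ = r₂ω₂ sin(θ₂−θ₃) / [r₄ sin(θ₄−θ₃)].
Numerator sine = +0.99588; denominator sine = +0.80799.
Result = 0.0334·6.912·(+0.99588) / (0.0914·(+0.80799)) = +3.113 rad/s; magnitude 3.113 rad/s.

3.11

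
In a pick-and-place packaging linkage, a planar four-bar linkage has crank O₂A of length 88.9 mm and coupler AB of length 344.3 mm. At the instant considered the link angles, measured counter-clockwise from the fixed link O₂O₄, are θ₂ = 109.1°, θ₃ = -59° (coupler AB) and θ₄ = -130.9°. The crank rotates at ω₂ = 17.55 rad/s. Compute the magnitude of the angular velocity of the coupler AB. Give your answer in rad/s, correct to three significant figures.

4.13

ω₂ = 17.55 rad/s
Differentiating the loop-closure r₂e^{iθ₂}+r₃e^{iθ₃}=r₁+r₄e^{iθ₄} gives r₂ω₂e^{iθ₂}+r₃ω₃e^{iθ₃}=r₄ω₄e^{iθ₄}.
Eliminating the other unknown: ω₃ = r₂ω₂ sin(θ₄−θ₂) / [r₃ sin(θ₃−θ₄)].
Numerator sine = +0.86603; denominator sine = +0.95052.
Result = 0.0889·17.55·(+0.86603) / (0.3443·(+0.95052)) = +4.1287 rad/s; magnitude 4.1287 rad/s.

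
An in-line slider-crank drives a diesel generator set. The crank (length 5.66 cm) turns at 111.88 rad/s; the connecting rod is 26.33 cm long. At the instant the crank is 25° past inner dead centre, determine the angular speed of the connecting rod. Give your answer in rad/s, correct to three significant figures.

21.9

ω = 111.9 rad/s
The rod makes angle φ with the slider axis where L sinφ = r sinθ; differentiating, L cosφ·φ̇ = r ω cosθ.
L cosφ = √(L² − r² sin²θ) = 0.26221 m.
|ω_rod| = r ω |cosθ| / √(L² − r² sin²θ) = 0.0566·111.9·0.90631/0.26221 = 21.887 rad/s.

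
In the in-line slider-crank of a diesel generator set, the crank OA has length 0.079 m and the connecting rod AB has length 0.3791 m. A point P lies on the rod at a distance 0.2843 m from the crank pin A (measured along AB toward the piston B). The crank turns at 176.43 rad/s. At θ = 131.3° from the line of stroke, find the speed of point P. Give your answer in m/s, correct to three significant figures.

9.66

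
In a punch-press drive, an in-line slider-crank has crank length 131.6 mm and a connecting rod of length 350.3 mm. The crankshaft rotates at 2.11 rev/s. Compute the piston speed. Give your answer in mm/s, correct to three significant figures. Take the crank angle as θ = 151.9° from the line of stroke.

545

ω = 2π·2.11 = 13.26 rad/s
For an in-line slider-crank, x = r cosθ + √(L² − r² sin²θ), so v = −rω sinθ·[1 + r cosθ/√(L² − r² sin²θ)].
With r = 0.1316 m, L = 0.3503 m, θ = 151.9°: √(L² − r² sin²θ) = 0.34477 m.
v = −0.1316·13.26·0.47101·[1 + 0.1316·-0.88213/0.34477] = -0.54507 m/s.
|v| = 0.54507 m/s = 545.07 mm/s.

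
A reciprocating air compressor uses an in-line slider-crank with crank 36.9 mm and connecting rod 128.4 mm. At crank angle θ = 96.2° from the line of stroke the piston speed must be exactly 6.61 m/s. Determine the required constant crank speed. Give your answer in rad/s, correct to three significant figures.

For an in-line slider-crank, |v_piston| = rω|sinθ|·[1 + r cosθ/√(L² − r² sin²θ)].
With r = 0.0369 m, L = 0.1284 m, θ = 96.2°: the bracketed kinematic factor |dx/dθ| = 0.035496 m.
ω = v/|dx/dθ| = 6.61/0.035496 = 186.22 rad/s.

186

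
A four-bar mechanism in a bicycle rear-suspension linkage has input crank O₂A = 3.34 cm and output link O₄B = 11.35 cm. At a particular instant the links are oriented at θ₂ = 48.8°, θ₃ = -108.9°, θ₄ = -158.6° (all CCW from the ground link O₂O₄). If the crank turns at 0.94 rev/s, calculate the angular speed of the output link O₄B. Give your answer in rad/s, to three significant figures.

0.865

ω₂ = 5.906 rad/s (from 0.94 rev/s).
Differentiating the loop-closure r₂e^{iθ₂}+r₃e^{iθ₃}=r₁+r₄e^{iθ₄} gives r₂ω₂e^{iθ₂}+r₃ω₃e^{iθ₃}=r₄ω₄e^{iθ₄}.
Eliminating the other unknown: ω₄ = r₂ω₂ sin(θ₂−θ₃) / [r₄ sin(θ₄−θ₃)].
Numerator sine = +0.37946; denominator sine = -0.76267.
Result = 0.0334·5.906·(+0.37946) / (0.1135·(-0.76267)) = -0.86474 rad/s; magnitude 0.86474 rad/s.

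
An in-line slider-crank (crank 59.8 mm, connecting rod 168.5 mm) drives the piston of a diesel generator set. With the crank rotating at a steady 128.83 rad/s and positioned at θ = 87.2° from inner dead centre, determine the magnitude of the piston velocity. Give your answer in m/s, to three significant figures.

7.84

ω = 128.8 rad/s
For an in-line slider-crank, x = r cosθ + √(L² − r² sin²θ), so v = −rω sinθ·[1 + r cosθ/√(L² − r² sin²θ)].
With r = 0.0598 m, L = 0.1685 m, θ = 87.2°: √(L² − r² sin²θ) = 0.15756 m.
v = −0.0598·128.8·0.99881·[1 + 0.0598·0.04885/0.15756] = -7.8375 m/s.
|v| = 7.8375 m/s.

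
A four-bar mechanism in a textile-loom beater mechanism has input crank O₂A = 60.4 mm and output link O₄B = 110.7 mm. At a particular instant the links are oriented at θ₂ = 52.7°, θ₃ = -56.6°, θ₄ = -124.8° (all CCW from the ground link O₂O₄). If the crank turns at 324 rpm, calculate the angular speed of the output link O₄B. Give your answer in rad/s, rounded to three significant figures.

18.8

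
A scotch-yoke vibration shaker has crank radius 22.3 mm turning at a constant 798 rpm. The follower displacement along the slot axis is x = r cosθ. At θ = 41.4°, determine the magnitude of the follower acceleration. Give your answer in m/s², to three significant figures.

117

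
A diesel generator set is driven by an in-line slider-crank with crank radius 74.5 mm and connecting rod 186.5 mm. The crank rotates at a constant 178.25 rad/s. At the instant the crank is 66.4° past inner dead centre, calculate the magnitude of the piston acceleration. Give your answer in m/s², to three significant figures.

ω = 178.2 rad/s
x(θ) = r cosθ + √(L² − r² sin²θ); with ω constant, a = ω²·d²x/dθ².
d²x/dθ² = −r cosθ − r²(cos2θ)/√u − r⁴ sin²2θ/(4u^{3/2}),  u = L² − r² sin²θ = 0.0301216 m².
Substituting r = 0.0745 m, L = 0.1865 m, θ = 66.4°: d²x/dθ² = -0.0088908 m.
a = ω²·d²x/dθ² = (178.2)²·(-0.0088908) = -282.49 m/s²;  |a| = 282.49 m/s².

282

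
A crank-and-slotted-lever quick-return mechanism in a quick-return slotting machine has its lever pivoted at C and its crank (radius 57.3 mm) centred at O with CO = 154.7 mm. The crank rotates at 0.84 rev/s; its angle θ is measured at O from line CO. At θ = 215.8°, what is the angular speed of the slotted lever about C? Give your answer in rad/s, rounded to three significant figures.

1.61

ω = 5.278 rad/s (from 0.84 rev/s).
Crank pin A relative to C: A = (d + r cosθ, r sinθ); lever angle φ = atan2(r sinθ, d + r cosθ).
Differentiating tanφ: φ̇ = rω(d cosθ + r)/(d² + r² + 2dr cosθ).
d² + r² + 2dr cosθ = |CA|² = 0.0128363 m²;  d cosθ + r = -0.068172 m.
|ω_lever| = |0.0573·5.278·-0.068172| / 0.0128363 = 1.6061 rad/s.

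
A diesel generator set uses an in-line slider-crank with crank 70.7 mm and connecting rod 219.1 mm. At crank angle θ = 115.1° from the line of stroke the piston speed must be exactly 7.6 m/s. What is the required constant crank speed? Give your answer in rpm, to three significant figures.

1320

For an in-line slider-crank, |v_piston| = rω|sinθ|·[1 + r cosθ/√(L² − r² sin²θ)].
With r = 0.0707 m, L = 0.2191 m, θ = 115.1°: the bracketed kinematic factor |dx/dθ| = 0.05486 m.
ω = v/|dx/dθ| = 7.6/0.05486 = 138.53 rad/s.
N = 60ω/(2π) = 1322.9 rpm.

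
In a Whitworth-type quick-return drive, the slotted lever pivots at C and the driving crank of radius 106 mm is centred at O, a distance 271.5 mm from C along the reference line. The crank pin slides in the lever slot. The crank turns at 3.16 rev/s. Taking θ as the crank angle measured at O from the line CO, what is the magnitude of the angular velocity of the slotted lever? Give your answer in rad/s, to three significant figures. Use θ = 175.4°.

12.6

ω = 19.85 rad/s (from 3.16 rev/s).
Crank pin A relative to C: A = (d + r cosθ, r sinθ); lever angle φ = atan2(r sinθ, d + r cosθ).
Differentiating tanφ: φ̇ = rω(d cosθ + r)/(d² + r² + 2dr cosθ).
d² + r² + 2dr cosθ = |CA|² = 0.0275757 m²;  d cosθ + r = -0.16463 m.
|ω_lever| = |0.106·19.85·-0.16463| / 0.0275757 = 12.564 rad/s.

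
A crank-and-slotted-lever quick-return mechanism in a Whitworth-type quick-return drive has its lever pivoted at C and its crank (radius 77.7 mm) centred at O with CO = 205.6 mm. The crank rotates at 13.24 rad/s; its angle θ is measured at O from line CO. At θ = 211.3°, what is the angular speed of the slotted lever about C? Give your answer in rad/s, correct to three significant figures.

ω = 13.24 rad/s
Crank pin A relative to C: A = (d + r cosθ, r sinθ); lever angle φ = atan2(r sinθ, d + r cosθ).
Differentiating tanφ: φ̇ = rω(d cosθ + r)/(d² + r² + 2dr cosθ).
d² + r² + 2dr cosθ = |CA|² = 0.0210085 m²;  d cosθ + r = -0.097977 m.
|ω_lever| = |0.0777·13.24·-0.097977| / 0.0210085 = 4.7977 rad/s.

4.80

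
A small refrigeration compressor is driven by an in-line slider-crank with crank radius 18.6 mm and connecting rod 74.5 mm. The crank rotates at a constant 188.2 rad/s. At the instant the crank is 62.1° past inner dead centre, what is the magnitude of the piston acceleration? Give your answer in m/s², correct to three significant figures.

215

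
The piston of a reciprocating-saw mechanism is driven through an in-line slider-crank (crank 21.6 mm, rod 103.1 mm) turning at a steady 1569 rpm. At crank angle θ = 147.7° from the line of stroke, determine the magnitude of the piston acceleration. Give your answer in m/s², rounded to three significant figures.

439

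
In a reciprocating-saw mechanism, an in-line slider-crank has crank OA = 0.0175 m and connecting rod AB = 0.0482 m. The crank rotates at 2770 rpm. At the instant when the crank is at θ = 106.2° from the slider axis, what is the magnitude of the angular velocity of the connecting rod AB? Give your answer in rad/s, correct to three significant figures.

ω = 290.1 rad/s (converted from 2770 rpm).
The rod makes angle φ with the slider axis where L sinφ = r sinθ; differentiating, L cosφ·φ̇ = r ω cosθ.
L cosφ = √(L² − r² sin²θ) = 0.045176 m.
|ω_rod| = r ω |cosθ| / √(L² − r² sin²θ) = 0.0175·290.1·0.27899/0.045176 = 31.35 rad/s.

31.3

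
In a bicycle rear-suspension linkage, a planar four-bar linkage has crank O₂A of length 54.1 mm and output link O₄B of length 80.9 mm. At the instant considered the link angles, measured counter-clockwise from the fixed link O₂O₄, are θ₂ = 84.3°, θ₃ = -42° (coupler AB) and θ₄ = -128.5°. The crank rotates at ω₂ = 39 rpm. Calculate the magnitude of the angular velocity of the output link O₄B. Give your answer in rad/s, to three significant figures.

ω₂ = 4.084 rad/s (from 39 rpm).
Differentiating the loop-closure r₂e^{iθ₂}+r₃e^{iθ₃}=r₁+r₄e^{iθ₄} gives r₂ω₂e^{iθ₂}+r₃ω₃e^{iθ₃}=r₄ω₄e^{iθ₄}.
Eliminating the other unknown: ω₄ = r₂ω₂ sin(θ₂−θ₃) / [r₄ sin(θ₄−θ₃)].
Numerator sine = +0.80593; denominator sine = -0.99813.
Result = 0.0541·4.084·(+0.80593) / (0.0809·(-0.99813)) = -2.2052 rad/s; magnitude 2.2052 rad/s.

2.21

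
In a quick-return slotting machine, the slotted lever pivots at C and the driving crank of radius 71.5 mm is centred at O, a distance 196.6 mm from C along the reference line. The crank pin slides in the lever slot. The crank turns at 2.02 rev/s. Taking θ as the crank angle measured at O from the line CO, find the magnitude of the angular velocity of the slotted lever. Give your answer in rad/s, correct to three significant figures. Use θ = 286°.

ω = 12.69 rad/s (from 2.02 rev/s).
Crank pin A relative to C: A = (d + r cosθ, r sinθ); lever angle φ = atan2(r sinθ, d + r cosθ).
Differentiating tanφ: φ̇ = rω(d cosθ + r)/(d² + r² + 2dr cosθ).
d² + r² + 2dr cosθ = |CA|² = 0.051513 m²;  d cosθ + r = +0.12569 m.
|ω_lever| = |0.0715·12.69·+0.12569| / 0.051513 = 2.2142 rad/s.

2.21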